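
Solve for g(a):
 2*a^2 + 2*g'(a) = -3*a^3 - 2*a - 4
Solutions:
 g(a) = C1 - 3*a^4/8 - a^3/3 - a^2/2 - 2*a


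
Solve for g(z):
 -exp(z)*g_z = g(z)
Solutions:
 g(z) = C1*exp(exp(-z))


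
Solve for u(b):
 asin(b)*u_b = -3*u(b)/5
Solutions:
 u(b) = C1*exp(-3*Integral(1/asin(b), b)/5)


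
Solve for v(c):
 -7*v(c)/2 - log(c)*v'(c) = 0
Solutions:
 v(c) = C1*exp(-7*li(c)/2)


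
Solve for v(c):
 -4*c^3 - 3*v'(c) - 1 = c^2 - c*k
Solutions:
 v(c) = C1 - c^4/3 - c^3/9 + c^2*k/6 - c/3


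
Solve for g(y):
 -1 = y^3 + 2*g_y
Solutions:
 g(y) = C1 - y^4/8 - y/2


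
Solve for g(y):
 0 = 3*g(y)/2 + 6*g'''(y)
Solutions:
 g(y) = C3*exp(-2^(1/3)*y/2) + (C1*sin(2^(1/3)*sqrt(3)*y/4) + C2*cos(2^(1/3)*sqrt(3)*y/4))*exp(2^(1/3)*y/4)


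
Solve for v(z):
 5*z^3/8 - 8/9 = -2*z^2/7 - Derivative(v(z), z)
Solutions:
 v(z) = C1 - 5*z^4/32 - 2*z^3/21 + 8*z/9


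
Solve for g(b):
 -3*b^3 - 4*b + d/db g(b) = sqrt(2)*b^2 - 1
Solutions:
 g(b) = C1 + 3*b^4/4 + sqrt(2)*b^3/3 + 2*b^2 - b


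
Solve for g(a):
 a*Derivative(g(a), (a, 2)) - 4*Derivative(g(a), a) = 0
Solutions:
 g(a) = C1 + C2*a^5


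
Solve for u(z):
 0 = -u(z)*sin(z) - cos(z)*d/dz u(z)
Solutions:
 u(z) = C1*cos(z)


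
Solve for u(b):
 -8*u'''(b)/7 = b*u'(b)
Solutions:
 u(b) = C1 + Integral(C2*airyai(-7^(1/3)*b/2) + C3*airybi(-7^(1/3)*b/2), b)


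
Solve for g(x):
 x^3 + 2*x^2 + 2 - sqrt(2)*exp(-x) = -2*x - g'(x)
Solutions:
 g(x) = C1 - x^4/4 - 2*x^3/3 - x^2 - 2*x - sqrt(2)*exp(-x)


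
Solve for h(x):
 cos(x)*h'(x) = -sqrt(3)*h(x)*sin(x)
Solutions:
 h(x) = C1*cos(x)^(sqrt(3))


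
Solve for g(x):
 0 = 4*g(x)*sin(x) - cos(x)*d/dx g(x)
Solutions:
 g(x) = C1/cos(x)^4


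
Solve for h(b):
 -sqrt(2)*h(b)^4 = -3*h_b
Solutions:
 h(b) = (-1/(C1 + sqrt(2)*b))^(1/3)
 h(b) = (-1/(C1 + sqrt(2)*b))^(1/3)*(-1 - sqrt(3)*I)/2
 h(b) = (-1/(C1 + sqrt(2)*b))^(1/3)*(-1 + sqrt(3)*I)/2


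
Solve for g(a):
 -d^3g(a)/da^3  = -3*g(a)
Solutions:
 g(a) = C3*exp(3^(1/3)*a) + (C1*sin(3^(5/6)*a/2) + C2*cos(3^(5/6)*a/2))*exp(-3^(1/3)*a/2)


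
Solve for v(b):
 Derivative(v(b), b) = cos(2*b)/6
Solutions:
 v(b) = C1 + sin(2*b)/12


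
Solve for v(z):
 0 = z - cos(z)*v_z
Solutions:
 v(z) = C1 + Integral(z/cos(z), z)


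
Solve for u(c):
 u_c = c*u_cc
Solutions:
 u(c) = C1 + C2*c^2


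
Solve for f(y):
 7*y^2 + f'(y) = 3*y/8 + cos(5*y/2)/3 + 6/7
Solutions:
 f(y) = C1 - 7*y^3/3 + 3*y^2/16 + 6*y/7 + 2*sin(5*y/2)/15


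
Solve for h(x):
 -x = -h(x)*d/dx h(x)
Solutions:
 h(x) = -sqrt(C1 + x^2)
 h(x) = sqrt(C1 + x^2)


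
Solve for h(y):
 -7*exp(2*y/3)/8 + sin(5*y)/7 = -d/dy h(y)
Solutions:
 h(y) = C1 + 21*exp(2*y/3)/16 + cos(5*y)/35


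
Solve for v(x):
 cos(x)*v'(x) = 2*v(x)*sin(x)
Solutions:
 v(x) = C1/cos(x)^2


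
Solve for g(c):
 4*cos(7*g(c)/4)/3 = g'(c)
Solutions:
 -4*c/3 - 2*log(sin(7*g(c)/4) - 1)/7 + 2*log(sin(7*g(c)/4) + 1)/7 = C1


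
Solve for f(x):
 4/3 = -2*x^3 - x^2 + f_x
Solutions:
 f(x) = C1 + x^4/2 + x^3/3 + 4*x/3


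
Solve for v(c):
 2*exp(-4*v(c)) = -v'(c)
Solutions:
 v(c) = log(-I*(C1 - 8*c)^(1/4))
 v(c) = log(I*(C1 - 8*c)^(1/4))
 v(c) = log(-(C1 - 8*c)^(1/4))
 v(c) = log(C1 - 8*c)/4


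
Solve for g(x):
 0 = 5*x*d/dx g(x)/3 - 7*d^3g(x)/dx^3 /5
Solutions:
 g(x) = C1 + Integral(C2*airyai(105^(2/3)*x/21) + C3*airybi(105^(2/3)*x/21), x)


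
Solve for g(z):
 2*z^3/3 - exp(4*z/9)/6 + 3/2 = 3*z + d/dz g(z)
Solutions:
 g(z) = C1 + z^4/6 - 3*z^2/2 + 3*z/2 - 3*exp(4*z/9)/8


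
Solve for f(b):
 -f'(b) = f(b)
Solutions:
 f(b) = C1*exp(-b)


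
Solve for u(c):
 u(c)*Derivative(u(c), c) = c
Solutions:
 u(c) = -sqrt(C1 + c^2)
 u(c) = sqrt(C1 + c^2)


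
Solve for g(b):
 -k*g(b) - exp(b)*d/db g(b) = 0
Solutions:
 g(b) = C1*exp(k*exp(-b))


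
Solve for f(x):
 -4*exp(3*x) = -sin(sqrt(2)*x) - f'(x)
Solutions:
 f(x) = C1 + 4*exp(3*x)/3 + sqrt(2)*cos(sqrt(2)*x)/2


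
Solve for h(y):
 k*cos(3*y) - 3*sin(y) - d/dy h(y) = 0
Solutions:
 h(y) = C1 + k*sin(3*y)/3 + 3*cos(y)


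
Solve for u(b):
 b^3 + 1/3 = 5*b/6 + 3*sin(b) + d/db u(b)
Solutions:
 u(b) = C1 + b^4/4 - 5*b^2/12 + b/3 + 3*cos(b)


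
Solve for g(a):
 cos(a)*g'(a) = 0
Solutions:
 g(a) = C1


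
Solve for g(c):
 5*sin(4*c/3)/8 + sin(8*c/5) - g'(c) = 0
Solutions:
 g(c) = C1 - 15*cos(4*c/3)/32 - 5*cos(8*c/5)/8


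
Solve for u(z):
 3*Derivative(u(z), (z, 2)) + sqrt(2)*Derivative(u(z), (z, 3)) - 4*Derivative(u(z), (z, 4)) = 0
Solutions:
 u(z) = C1 + C2*z + C3*exp(-sqrt(2)*z/2) + C4*exp(3*sqrt(2)*z/4)


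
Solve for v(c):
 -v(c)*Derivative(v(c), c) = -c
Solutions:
 v(c) = -sqrt(C1 + c^2)
 v(c) = sqrt(C1 + c^2)


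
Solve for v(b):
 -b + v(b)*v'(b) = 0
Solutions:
 v(b) = -sqrt(C1 + b^2)
 v(b) = sqrt(C1 + b^2)


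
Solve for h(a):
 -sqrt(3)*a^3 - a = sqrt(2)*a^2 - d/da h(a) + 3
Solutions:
 h(a) = C1 + sqrt(3)*a^4/4 + sqrt(2)*a^3/3 + a^2/2 + 3*a


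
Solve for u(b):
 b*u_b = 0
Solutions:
 u(b) = C1


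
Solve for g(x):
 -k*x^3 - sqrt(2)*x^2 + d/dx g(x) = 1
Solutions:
 g(x) = C1 + k*x^4/4 + sqrt(2)*x^3/3 + x


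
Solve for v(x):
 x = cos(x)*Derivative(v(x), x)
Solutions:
 v(x) = C1 + Integral(x/cos(x), x)


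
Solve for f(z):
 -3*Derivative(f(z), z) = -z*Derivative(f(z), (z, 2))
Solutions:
 f(z) = C1 + C2*z^4


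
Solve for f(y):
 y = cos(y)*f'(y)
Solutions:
 f(y) = C1 + Integral(y/cos(y), y)


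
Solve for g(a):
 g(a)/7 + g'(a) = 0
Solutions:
 g(a) = C1*exp(-a/7)


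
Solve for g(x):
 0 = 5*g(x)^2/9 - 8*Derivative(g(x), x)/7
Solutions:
 g(x) = -72/(C1 + 35*x)


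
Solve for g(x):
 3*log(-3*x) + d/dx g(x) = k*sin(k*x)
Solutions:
 g(x) = C1 + k*Piecewise((-cos(k*x)/k, Ne(k, 0)), (0, True)) - 3*x*log(-x) - 3*x*log(3) + 3*x


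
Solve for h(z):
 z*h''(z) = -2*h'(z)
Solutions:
 h(z) = C1 + C2/z


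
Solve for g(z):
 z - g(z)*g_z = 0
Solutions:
 g(z) = -sqrt(C1 + z^2)
 g(z) = sqrt(C1 + z^2)


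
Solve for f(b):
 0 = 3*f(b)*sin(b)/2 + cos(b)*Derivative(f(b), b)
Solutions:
 f(b) = C1*cos(b)^(3/2)


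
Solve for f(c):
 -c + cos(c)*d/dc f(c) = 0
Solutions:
 f(c) = C1 + Integral(c/cos(c), c)


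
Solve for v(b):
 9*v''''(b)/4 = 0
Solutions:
 v(b) = C1 + C2*b + C3*b^2 + C4*b^3


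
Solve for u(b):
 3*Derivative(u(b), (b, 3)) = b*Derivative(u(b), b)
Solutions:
 u(b) = C1 + Integral(C2*airyai(3^(2/3)*b/3) + C3*airybi(3^(2/3)*b/3), b)


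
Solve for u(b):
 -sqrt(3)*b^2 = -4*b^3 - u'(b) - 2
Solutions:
 u(b) = C1 - b^4 + sqrt(3)*b^3/3 - 2*b


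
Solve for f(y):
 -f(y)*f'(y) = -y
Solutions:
 f(y) = -sqrt(C1 + y^2)
 f(y) = sqrt(C1 + y^2)


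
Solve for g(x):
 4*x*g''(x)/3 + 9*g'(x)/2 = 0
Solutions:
 g(x) = C1 + C2/x^(19/8)


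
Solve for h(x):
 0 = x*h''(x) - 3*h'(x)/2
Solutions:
 h(x) = C1 + C2*x^(5/2)


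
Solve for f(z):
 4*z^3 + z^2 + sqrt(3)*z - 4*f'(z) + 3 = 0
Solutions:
 f(z) = C1 + z^4/4 + z^3/12 + sqrt(3)*z^2/8 + 3*z/4


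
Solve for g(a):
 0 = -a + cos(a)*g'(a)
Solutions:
 g(a) = C1 + Integral(a/cos(a), a)


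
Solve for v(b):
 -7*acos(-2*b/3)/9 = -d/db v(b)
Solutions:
 v(b) = C1 + 7*b*acos(-2*b/3)/9 + 7*sqrt(9 - 4*b^2)/18


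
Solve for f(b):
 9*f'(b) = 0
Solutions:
 f(b) = C1


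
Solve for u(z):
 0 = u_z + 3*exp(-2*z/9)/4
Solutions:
 u(z) = C1 + 27*exp(-2*z/9)/8


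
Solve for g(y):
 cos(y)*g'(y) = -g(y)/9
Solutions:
 g(y) = C1*(sin(y) - 1)^(1/18)/(sin(y) + 1)^(1/18)


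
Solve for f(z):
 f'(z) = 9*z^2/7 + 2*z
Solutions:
 f(z) = C1 + 3*z^3/7 + z^2


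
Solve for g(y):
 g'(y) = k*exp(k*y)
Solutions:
 g(y) = C1 + exp(k*y)


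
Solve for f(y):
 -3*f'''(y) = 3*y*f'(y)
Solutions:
 f(y) = C1 + Integral(C2*airyai(-y) + C3*airybi(-y), y)


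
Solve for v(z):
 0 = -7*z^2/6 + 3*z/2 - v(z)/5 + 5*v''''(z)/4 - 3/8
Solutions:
 v(z) = C1*exp(-sqrt(10)*z/5) + C2*exp(sqrt(10)*z/5) + C3*sin(sqrt(10)*z/5) + C4*cos(sqrt(10)*z/5) - 35*z^2/6 + 15*z/2 - 15/8


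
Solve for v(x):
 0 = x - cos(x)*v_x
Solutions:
 v(x) = C1 + Integral(x/cos(x), x)


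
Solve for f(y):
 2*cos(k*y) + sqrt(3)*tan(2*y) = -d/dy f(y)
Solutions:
 f(y) = C1 - 2*Piecewise((sin(k*y)/k, Ne(k, 0)), (y, True)) + sqrt(3)*log(cos(2*y))/2


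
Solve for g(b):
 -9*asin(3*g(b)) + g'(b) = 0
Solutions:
 Integral(1/asin(3*_y), (_y, g(b))) = C1 + 9*b


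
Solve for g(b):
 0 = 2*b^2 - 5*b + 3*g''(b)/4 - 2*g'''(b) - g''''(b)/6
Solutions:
 g(b) = C1 + C2*b + C3*exp(3*b*(-2 + 3*sqrt(2)/2)) + C4*exp(-3*b*(2 + 3*sqrt(2)/2)) - 2*b^4/9 - 34*b^3/27 - 32*b^2/3


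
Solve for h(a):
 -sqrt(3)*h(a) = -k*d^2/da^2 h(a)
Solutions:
 h(a) = C1*exp(-3^(1/4)*a*sqrt(1/k)) + C2*exp(3^(1/4)*a*sqrt(1/k))


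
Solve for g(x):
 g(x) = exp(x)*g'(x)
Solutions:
 g(x) = C1*exp(-exp(-x))


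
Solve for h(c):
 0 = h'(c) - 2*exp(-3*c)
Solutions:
 h(c) = C1 - 2*exp(-3*c)/3


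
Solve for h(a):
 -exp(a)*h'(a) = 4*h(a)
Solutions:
 h(a) = C1*exp(4*exp(-a))


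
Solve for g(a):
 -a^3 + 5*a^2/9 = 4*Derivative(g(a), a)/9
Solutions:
 g(a) = C1 - 9*a^4/16 + 5*a^3/12


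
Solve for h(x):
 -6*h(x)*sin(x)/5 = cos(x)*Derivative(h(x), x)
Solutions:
 h(x) = C1*cos(x)^(6/5)


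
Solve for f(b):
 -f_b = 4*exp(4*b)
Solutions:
 f(b) = C1 - exp(4*b)


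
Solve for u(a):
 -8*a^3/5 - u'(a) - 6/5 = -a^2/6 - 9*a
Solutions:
 u(a) = C1 - 2*a^4/5 + a^3/18 + 9*a^2/2 - 6*a/5


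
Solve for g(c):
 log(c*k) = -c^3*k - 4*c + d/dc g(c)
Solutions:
 g(c) = C1 + c^4*k/4 + 2*c^2 + c*log(c*k) - c


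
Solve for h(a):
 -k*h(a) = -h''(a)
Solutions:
 h(a) = C1*exp(-a*sqrt(k)) + C2*exp(a*sqrt(k))


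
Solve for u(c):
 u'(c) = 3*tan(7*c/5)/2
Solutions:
 u(c) = C1 - 15*log(cos(7*c/5))/14


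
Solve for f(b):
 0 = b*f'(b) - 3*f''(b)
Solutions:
 f(b) = C1 + C2*erfi(sqrt(6)*b/6)


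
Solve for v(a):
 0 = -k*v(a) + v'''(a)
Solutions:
 v(a) = C1*exp(a*k^(1/3)) + C2*exp(a*k^(1/3)*(-1 + sqrt(3)*I)/2) + C3*exp(-a*k^(1/3)*(1 + sqrt(3)*I)/2)


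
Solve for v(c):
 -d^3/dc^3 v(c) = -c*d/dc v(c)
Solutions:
 v(c) = C1 + Integral(C2*airyai(c) + C3*airybi(c), c)


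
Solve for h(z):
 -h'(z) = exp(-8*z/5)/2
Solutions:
 h(z) = C1 + 5*exp(-8*z/5)/16


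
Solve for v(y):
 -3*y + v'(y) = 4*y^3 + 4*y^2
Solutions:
 v(y) = C1 + y^4 + 4*y^3/3 + 3*y^2/2


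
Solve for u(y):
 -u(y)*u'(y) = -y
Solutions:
 u(y) = -sqrt(C1 + y^2)
 u(y) = sqrt(C1 + y^2)


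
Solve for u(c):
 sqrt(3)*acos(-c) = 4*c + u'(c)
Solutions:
 u(c) = C1 - 2*c^2 + sqrt(3)*(c*acos(-c) + sqrt(1 - c^2))


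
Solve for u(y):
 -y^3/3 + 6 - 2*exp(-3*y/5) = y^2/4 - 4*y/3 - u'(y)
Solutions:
 u(y) = C1 + y^4/12 + y^3/12 - 2*y^2/3 - 6*y - 10*exp(-3*y/5)/3


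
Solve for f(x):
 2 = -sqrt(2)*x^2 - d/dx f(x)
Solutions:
 f(x) = C1 - sqrt(2)*x^3/3 - 2*x


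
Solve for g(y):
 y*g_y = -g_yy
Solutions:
 g(y) = C1 + C2*erf(sqrt(2)*y/2)


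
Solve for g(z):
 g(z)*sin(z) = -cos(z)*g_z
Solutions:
 g(z) = C1*cos(z)


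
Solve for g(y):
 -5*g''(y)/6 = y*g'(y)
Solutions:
 g(y) = C1 + C2*erf(sqrt(15)*y/5)


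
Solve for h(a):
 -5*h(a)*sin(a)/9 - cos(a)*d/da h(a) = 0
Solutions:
 h(a) = C1*cos(a)^(5/9)


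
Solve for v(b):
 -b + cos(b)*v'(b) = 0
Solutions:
 v(b) = C1 + Integral(b/cos(b), b)


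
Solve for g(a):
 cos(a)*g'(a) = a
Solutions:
 g(a) = C1 + Integral(a/cos(a), a)


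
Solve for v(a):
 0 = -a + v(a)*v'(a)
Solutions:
 v(a) = -sqrt(C1 + a^2)
 v(a) = sqrt(C1 + a^2)


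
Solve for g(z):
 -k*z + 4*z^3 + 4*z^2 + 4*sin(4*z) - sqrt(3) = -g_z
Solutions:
 g(z) = C1 + k*z^2/2 - z^4 - 4*z^3/3 + sqrt(3)*z + cos(4*z)


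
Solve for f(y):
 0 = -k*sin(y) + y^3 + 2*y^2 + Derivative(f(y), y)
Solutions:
 f(y) = C1 - k*cos(y) - y^4/4 - 2*y^3/3


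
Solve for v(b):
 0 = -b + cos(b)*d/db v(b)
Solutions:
 v(b) = C1 + Integral(b/cos(b), b)


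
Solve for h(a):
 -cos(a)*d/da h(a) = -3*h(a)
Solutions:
 h(a) = C1*(sin(a) + 1)^(3/2)/(sin(a) - 1)^(3/2)


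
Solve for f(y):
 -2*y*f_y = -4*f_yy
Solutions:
 f(y) = C1 + C2*erfi(y/2)


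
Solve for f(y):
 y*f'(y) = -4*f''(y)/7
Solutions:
 f(y) = C1 + C2*erf(sqrt(14)*y/4)


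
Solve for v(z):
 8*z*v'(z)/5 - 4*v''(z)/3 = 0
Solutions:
 v(z) = C1 + C2*erfi(sqrt(15)*z/5)


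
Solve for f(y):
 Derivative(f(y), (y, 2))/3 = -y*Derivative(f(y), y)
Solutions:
 f(y) = C1 + C2*erf(sqrt(6)*y/2)


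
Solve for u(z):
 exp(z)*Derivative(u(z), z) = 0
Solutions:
 u(z) = C1


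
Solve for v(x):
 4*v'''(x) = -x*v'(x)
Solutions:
 v(x) = C1 + Integral(C2*airyai(-2^(1/3)*x/2) + C3*airybi(-2^(1/3)*x/2), x)


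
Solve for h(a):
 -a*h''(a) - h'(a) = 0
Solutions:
 h(a) = C1 + C2*log(a)


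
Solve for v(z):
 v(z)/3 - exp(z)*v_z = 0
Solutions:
 v(z) = C1*exp(-exp(-z)/3)


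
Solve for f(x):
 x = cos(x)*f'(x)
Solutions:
 f(x) = C1 + Integral(x/cos(x), x)


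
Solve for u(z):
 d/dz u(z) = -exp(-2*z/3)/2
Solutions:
 u(z) = C1 + 3*exp(-2*z/3)/4


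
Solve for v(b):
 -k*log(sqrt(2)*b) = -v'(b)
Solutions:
 v(b) = C1 + b*k*log(b) - b*k + b*k*log(2)/2


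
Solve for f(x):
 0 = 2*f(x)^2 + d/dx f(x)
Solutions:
 f(x) = 1/(C1 + 2*x)


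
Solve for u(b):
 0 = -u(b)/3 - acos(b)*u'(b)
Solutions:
 u(b) = C1*exp(-Integral(1/acos(b), b)/3)


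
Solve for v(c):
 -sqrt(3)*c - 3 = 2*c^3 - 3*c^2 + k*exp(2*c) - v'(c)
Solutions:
 v(c) = C1 + c^4/2 - c^3 + sqrt(3)*c^2/2 + 3*c + k*exp(2*c)/2


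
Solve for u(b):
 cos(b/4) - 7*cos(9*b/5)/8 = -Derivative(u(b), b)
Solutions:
 u(b) = C1 - 4*sin(b/4) + 35*sin(9*b/5)/72


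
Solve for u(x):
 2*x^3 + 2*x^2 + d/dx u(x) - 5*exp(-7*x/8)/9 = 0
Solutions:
 u(x) = C1 - x^4/2 - 2*x^3/3 - 40*exp(-7*x/8)/63


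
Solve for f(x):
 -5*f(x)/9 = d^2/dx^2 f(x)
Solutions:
 f(x) = C1*sin(sqrt(5)*x/3) + C2*cos(sqrt(5)*x/3)


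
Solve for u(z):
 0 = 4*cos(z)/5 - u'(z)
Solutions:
 u(z) = C1 + 4*sin(z)/5


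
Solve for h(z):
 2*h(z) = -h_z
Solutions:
 h(z) = C1*exp(-2*z)


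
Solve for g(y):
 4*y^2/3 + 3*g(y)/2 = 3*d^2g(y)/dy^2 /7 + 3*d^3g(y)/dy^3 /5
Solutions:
 g(y) = C1*exp(-y*(10*10^(2/3)/(21*sqrt(190281) + 9161)^(1/3) + 20 + 10^(1/3)*(21*sqrt(190281) + 9161)^(1/3))/84)*sin(10^(1/3)*sqrt(3)*y*(-(21*sqrt(190281) + 9161)^(1/3) + 10*10^(1/3)/(21*sqrt(190281) + 9161)^(1/3))/84) + C2*exp(-y*(10*10^(2/3)/(21*sqrt(190281) + 9161)^(1/3) + 20 + 10^(1/3)*(21*sqrt(190281) + 9161)^(1/3))/84)*cos(10^(1/3)*sqrt(3)*y*(-(21*sqrt(190281) + 9161)^(1/3) + 10*10^(1/3)/(21*sqrt(190281) + 9161)^(1/3))/84) + C3*exp(y*(-10 + 10*10^(2/3)/(21*sqrt(190281) + 9161)^(1/3) + 10^(1/3)*(21*sqrt(190281) + 9161)^(1/3))/42) - 8*y^2/9 - 32/63


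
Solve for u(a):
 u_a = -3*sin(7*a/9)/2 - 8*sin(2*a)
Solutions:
 u(a) = C1 + 27*cos(7*a/9)/14 + 4*cos(2*a)


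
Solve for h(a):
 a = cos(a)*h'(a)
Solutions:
 h(a) = C1 + Integral(a/cos(a), a)


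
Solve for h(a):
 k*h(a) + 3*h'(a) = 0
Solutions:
 h(a) = C1*exp(-a*k/3)


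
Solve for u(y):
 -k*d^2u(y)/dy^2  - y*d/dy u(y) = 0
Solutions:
 u(y) = C1 + C2*sqrt(k)*erf(sqrt(2)*y*sqrt(1/k)/2)


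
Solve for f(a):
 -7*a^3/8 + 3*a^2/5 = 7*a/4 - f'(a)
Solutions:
 f(a) = C1 + 7*a^4/32 - a^3/5 + 7*a^2/8


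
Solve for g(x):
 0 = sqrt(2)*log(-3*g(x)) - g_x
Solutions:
 -sqrt(2)*Integral(1/(log(-_y) + log(3)), (_y, g(x)))/2 = C1 - x


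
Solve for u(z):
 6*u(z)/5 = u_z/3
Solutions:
 u(z) = C1*exp(18*z/5)


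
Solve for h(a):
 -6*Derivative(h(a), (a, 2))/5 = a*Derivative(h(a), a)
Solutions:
 h(a) = C1 + C2*erf(sqrt(15)*a/6)


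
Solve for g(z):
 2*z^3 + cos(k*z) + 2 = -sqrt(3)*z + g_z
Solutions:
 g(z) = C1 + z^4/2 + sqrt(3)*z^2/2 + 2*z + sin(k*z)/k


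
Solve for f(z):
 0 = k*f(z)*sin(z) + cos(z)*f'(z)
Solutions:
 f(z) = C1*exp(k*log(cos(z)))


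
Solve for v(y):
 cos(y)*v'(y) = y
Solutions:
 v(y) = C1 + Integral(y/cos(y), y)


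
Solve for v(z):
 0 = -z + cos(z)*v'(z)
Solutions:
 v(z) = C1 + Integral(z/cos(z), z)


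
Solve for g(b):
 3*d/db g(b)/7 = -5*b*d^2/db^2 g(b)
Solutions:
 g(b) = C1 + C2*b^(32/35)


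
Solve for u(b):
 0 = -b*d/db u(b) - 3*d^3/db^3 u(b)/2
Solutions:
 u(b) = C1 + Integral(C2*airyai(-2^(1/3)*3^(2/3)*b/3) + C3*airybi(-2^(1/3)*3^(2/3)*b/3), b)


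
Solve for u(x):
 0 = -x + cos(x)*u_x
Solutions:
 u(x) = C1 + Integral(x/cos(x), x)


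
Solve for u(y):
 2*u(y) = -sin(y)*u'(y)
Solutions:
 u(y) = C1*(cos(y) + 1)/(cos(y) - 1)


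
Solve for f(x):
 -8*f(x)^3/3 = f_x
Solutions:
 f(x) = -sqrt(6)*sqrt(-1/(C1 - 8*x))/2
 f(x) = sqrt(6)*sqrt(-1/(C1 - 8*x))/2


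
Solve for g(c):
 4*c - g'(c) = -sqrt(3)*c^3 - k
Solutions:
 g(c) = C1 + sqrt(3)*c^4/4 + 2*c^2 + c*k


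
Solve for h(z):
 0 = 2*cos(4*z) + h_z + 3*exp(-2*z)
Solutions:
 h(z) = C1 - sin(4*z)/2 + 3*exp(-2*z)/2


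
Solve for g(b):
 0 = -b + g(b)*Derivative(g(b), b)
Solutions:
 g(b) = -sqrt(C1 + b^2)
 g(b) = sqrt(C1 + b^2)


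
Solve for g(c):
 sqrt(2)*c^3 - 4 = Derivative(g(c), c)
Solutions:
 g(c) = C1 + sqrt(2)*c^4/4 - 4*c


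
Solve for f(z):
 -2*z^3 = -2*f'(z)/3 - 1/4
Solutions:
 f(z) = C1 + 3*z^4/4 - 3*z/8


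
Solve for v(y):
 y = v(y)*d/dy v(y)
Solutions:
 v(y) = -sqrt(C1 + y^2)
 v(y) = sqrt(C1 + y^2)


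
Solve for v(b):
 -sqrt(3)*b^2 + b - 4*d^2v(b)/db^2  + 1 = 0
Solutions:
 v(b) = C1 + C2*b - sqrt(3)*b^4/48 + b^3/24 + b^2/8


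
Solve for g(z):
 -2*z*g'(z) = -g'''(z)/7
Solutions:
 g(z) = C1 + Integral(C2*airyai(14^(1/3)*z) + C3*airybi(14^(1/3)*z), z)


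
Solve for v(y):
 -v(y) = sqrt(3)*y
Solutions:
 v(y) = -sqrt(3)*y


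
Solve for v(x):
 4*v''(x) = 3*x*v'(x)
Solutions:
 v(x) = C1 + C2*erfi(sqrt(6)*x/4)


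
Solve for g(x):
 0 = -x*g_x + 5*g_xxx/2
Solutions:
 g(x) = C1 + Integral(C2*airyai(2^(1/3)*5^(2/3)*x/5) + C3*airybi(2^(1/3)*5^(2/3)*x/5), x)


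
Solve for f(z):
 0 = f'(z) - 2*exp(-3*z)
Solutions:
 f(z) = C1 - 2*exp(-3*z)/3


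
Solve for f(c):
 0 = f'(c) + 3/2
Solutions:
 f(c) = C1 - 3*c/2


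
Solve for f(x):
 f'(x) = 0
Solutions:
 f(x) = C1


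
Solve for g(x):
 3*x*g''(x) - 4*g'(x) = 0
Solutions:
 g(x) = C1 + C2*x^(7/3)


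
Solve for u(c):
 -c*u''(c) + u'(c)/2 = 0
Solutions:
 u(c) = C1 + C2*c^(3/2)


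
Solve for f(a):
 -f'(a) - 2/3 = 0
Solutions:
 f(a) = C1 - 2*a/3


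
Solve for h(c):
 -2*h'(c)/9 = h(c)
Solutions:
 h(c) = C1*exp(-9*c/2)


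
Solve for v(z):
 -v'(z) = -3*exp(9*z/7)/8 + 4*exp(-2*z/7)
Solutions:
 v(z) = C1 + 7*exp(9*z/7)/24 + 14*exp(-2*z/7)


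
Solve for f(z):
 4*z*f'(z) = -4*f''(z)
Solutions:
 f(z) = C1 + C2*erf(sqrt(2)*z/2)


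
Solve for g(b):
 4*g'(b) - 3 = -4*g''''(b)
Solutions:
 g(b) = C1 + C4*exp(-b) + 3*b/4 + (C2*sin(sqrt(3)*b/2) + C3*cos(sqrt(3)*b/2))*exp(b/2)


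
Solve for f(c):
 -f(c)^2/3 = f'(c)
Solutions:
 f(c) = 3/(C1 + c)


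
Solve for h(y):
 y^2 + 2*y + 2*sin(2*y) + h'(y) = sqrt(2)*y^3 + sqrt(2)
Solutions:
 h(y) = C1 + sqrt(2)*y^4/4 - y^3/3 - y^2 + sqrt(2)*y + cos(2*y)


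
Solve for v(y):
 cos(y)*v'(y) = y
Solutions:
 v(y) = C1 + Integral(y/cos(y), y)


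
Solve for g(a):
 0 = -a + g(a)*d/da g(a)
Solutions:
 g(a) = -sqrt(C1 + a^2)
 g(a) = sqrt(C1 + a^2)


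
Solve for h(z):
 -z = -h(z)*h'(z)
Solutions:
 h(z) = -sqrt(C1 + z^2)
 h(z) = sqrt(C1 + z^2)


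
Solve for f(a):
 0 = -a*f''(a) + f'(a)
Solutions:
 f(a) = C1 + C2*a^2


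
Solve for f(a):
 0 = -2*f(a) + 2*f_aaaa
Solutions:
 f(a) = C1*exp(-a) + C2*exp(a) + C3*sin(a) + C4*cos(a)


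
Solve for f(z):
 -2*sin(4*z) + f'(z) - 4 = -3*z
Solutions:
 f(z) = C1 - 3*z^2/2 + 4*z - cos(4*z)/2


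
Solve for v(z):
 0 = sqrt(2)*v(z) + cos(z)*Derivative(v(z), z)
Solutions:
 v(z) = C1*(sin(z) - 1)^(sqrt(2)/2)/(sin(z) + 1)^(sqrt(2)/2)


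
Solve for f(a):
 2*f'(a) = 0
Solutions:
 f(a) = C1


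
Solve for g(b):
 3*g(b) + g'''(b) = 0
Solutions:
 g(b) = C3*exp(-3^(1/3)*b) + (C1*sin(3^(5/6)*b/2) + C2*cos(3^(5/6)*b/2))*exp(3^(1/3)*b/2)


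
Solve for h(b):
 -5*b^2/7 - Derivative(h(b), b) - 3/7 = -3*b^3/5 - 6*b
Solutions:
 h(b) = C1 + 3*b^4/20 - 5*b^3/21 + 3*b^2 - 3*b/7


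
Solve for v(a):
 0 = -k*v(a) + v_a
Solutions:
 v(a) = C1*exp(a*k)


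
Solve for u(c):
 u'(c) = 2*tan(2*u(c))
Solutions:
 u(c) = -asin(C1*exp(4*c))/2 + pi/2
 u(c) = asin(C1*exp(4*c))/2


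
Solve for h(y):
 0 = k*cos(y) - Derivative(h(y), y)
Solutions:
 h(y) = C1 + k*sin(y)


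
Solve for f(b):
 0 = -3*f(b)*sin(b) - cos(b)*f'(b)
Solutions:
 f(b) = C1*cos(b)^3


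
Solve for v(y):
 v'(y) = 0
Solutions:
 v(y) = C1


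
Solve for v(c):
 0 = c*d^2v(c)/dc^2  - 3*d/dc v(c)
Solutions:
 v(c) = C1 + C2*c^4


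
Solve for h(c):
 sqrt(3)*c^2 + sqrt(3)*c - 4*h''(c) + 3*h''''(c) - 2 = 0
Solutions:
 h(c) = C1 + C2*c + C3*exp(-2*sqrt(3)*c/3) + C4*exp(2*sqrt(3)*c/3) + sqrt(3)*c^4/48 + sqrt(3)*c^3/24 + c^2*(-4 + 3*sqrt(3))/16


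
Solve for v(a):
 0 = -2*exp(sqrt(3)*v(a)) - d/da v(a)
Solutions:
 v(a) = sqrt(3)*(2*log(1/(C1 + 2*a)) - log(3))/6


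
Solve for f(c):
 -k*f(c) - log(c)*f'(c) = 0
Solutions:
 f(c) = C1*exp(-k*li(c))


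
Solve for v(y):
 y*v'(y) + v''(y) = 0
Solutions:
 v(y) = C1 + C2*erf(sqrt(2)*y/2)


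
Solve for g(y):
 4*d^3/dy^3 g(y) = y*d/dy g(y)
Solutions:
 g(y) = C1 + Integral(C2*airyai(2^(1/3)*y/2) + C3*airybi(2^(1/3)*y/2), y)


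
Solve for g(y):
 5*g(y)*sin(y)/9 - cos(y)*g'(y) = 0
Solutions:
 g(y) = C1/cos(y)^(5/9)


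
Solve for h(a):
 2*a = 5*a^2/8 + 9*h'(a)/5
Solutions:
 h(a) = C1 - 25*a^3/216 + 5*a^2/9


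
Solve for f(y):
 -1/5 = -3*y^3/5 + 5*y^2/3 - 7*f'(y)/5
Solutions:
 f(y) = C1 - 3*y^4/28 + 25*y^3/63 + y/7


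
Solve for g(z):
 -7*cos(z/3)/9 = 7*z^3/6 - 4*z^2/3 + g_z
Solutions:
 g(z) = C1 - 7*z^4/24 + 4*z^3/9 - 7*sin(z/3)/3


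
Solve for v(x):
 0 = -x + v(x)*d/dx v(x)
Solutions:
 v(x) = -sqrt(C1 + x^2)
 v(x) = sqrt(C1 + x^2)


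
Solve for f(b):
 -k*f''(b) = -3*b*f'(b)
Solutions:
 f(b) = C1 + C2*erf(sqrt(6)*b*sqrt(-1/k)/2)/sqrt(-1/k)


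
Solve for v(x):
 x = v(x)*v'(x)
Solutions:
 v(x) = -sqrt(C1 + x^2)
 v(x) = sqrt(C1 + x^2)


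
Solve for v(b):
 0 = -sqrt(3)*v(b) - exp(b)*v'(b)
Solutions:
 v(b) = C1*exp(sqrt(3)*exp(-b))


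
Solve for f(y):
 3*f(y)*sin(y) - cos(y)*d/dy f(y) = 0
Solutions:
 f(y) = C1/cos(y)^3


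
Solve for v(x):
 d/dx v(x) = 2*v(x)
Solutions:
 v(x) = C1*exp(2*x)


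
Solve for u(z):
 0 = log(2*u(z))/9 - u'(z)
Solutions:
 -9*Integral(1/(log(_y) + log(2)), (_y, u(z))) = C1 - z


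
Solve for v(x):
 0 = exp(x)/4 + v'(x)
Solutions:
 v(x) = C1 - exp(x)/4


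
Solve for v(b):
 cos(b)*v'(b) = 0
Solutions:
 v(b) = C1


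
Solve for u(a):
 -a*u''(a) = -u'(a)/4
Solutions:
 u(a) = C1 + C2*a^(5/4)


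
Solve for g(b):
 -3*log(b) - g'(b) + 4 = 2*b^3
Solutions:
 g(b) = C1 - b^4/2 - 3*b*log(b) + 7*b


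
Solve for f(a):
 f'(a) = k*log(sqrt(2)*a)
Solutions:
 f(a) = C1 + a*k*log(a) - a*k + a*k*log(2)/2


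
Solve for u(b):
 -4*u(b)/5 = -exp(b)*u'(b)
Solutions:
 u(b) = C1*exp(-4*exp(-b)/5)


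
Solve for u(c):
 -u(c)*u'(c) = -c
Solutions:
 u(c) = -sqrt(C1 + c^2)
 u(c) = sqrt(C1 + c^2)


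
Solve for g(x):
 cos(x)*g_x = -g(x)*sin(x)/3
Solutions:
 g(x) = C1*cos(x)^(1/3)


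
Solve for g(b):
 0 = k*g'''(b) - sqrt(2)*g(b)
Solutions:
 g(b) = C1*exp(2^(1/6)*b*(1/k)^(1/3)) + C2*exp(2^(1/6)*b*(-1 + sqrt(3)*I)*(1/k)^(1/3)/2) + C3*exp(-2^(1/6)*b*(1 + sqrt(3)*I)*(1/k)^(1/3)/2)


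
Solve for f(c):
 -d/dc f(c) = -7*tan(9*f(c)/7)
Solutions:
 f(c) = -7*asin(C1*exp(9*c))/9 + 7*pi/9
 f(c) = 7*asin(C1*exp(9*c))/9


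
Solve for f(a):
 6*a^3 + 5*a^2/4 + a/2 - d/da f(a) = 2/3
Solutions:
 f(a) = C1 + 3*a^4/2 + 5*a^3/12 + a^2/4 - 2*a/3


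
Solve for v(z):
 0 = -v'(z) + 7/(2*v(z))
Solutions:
 v(z) = -sqrt(C1 + 7*z)
 v(z) = sqrt(C1 + 7*z)


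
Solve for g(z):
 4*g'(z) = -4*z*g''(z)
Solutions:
 g(z) = C1 + C2*log(z)


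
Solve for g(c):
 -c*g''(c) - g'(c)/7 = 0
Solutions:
 g(c) = C1 + C2*c^(6/7)


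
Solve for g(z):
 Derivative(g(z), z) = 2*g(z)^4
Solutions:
 g(z) = (-1/(C1 + 6*z))^(1/3)
 g(z) = (-1/(C1 + 2*z))^(1/3)*(-3^(2/3) - 3*3^(1/6)*I)/6
 g(z) = (-1/(C1 + 2*z))^(1/3)*(-3^(2/3) + 3*3^(1/6)*I)/6


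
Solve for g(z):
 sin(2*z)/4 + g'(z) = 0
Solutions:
 g(z) = C1 + cos(2*z)/8


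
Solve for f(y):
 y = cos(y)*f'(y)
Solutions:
 f(y) = C1 + Integral(y/cos(y), y)


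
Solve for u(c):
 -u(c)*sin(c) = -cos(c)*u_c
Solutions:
 u(c) = C1/cos(c)


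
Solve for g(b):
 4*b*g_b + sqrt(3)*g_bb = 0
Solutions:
 g(b) = C1 + C2*erf(sqrt(2)*3^(3/4)*b/3)


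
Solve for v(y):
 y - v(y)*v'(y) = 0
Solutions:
 v(y) = -sqrt(C1 + y^2)
 v(y) = sqrt(C1 + y^2)


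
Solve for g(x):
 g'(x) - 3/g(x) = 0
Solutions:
 g(x) = -sqrt(C1 + 6*x)
 g(x) = sqrt(C1 + 6*x)


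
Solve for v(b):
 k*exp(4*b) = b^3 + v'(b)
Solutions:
 v(b) = C1 - b^4/4 + k*exp(4*b)/4


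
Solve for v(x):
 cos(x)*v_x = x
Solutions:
 v(x) = C1 + Integral(x/cos(x), x)


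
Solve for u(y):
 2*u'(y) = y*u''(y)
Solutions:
 u(y) = C1 + C2*y^3


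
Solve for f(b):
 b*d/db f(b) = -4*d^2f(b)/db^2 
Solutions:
 f(b) = C1 + C2*erf(sqrt(2)*b/4)


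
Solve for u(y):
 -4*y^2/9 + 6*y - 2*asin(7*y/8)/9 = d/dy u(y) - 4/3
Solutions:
 u(y) = C1 - 4*y^3/27 + 3*y^2 - 2*y*asin(7*y/8)/9 + 4*y/3 - 2*sqrt(64 - 49*y^2)/63


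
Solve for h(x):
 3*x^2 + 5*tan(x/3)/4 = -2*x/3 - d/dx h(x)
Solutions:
 h(x) = C1 - x^3 - x^2/3 + 15*log(cos(x/3))/4


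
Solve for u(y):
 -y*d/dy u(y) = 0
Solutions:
 u(y) = C1


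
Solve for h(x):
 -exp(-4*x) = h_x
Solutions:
 h(x) = C1 + exp(-4*x)/4


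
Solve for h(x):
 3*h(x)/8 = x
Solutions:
 h(x) = 8*x/3


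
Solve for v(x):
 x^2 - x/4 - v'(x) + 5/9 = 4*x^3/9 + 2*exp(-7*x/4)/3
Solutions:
 v(x) = C1 - x^4/9 + x^3/3 - x^2/8 + 5*x/9 + 8*exp(-7*x/4)/21


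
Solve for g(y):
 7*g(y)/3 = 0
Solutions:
 g(y) = 0


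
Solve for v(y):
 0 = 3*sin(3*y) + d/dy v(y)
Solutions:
 v(y) = C1 + cos(3*y)


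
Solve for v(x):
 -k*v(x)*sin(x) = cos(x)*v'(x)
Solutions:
 v(x) = C1*exp(k*log(cos(x)))


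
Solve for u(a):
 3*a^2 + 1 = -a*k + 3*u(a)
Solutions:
 u(a) = a^2 + a*k/3 + 1/3


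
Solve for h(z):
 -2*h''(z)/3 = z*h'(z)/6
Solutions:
 h(z) = C1 + C2*erf(sqrt(2)*z/4)


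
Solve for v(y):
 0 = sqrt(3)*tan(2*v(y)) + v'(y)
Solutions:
 v(y) = -asin(C1*exp(-2*sqrt(3)*y))/2 + pi/2
 v(y) = asin(C1*exp(-2*sqrt(3)*y))/2


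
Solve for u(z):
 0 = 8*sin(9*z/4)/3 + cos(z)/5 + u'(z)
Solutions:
 u(z) = C1 - sin(z)/5 + 32*cos(9*z/4)/27


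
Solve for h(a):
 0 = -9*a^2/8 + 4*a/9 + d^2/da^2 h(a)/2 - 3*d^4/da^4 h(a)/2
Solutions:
 h(a) = C1 + C2*a + C3*exp(-sqrt(3)*a/3) + C4*exp(sqrt(3)*a/3) + 3*a^4/16 - 4*a^3/27 + 27*a^2/4


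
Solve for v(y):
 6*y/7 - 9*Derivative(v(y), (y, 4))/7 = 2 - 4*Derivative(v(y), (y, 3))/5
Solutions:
 v(y) = C1 + C2*y + C3*y^2 + C4*exp(28*y/45) - 5*y^4/112 + 305*y^3/2352


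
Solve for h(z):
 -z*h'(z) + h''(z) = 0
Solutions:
 h(z) = C1 + C2*erfi(sqrt(2)*z/2)


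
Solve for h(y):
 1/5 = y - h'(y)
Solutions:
 h(y) = C1 + y^2/2 - y/5


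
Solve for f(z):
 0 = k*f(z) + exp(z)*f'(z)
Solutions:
 f(z) = C1*exp(k*exp(-z))


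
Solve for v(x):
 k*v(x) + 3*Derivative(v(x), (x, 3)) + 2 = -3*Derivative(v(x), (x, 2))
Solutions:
 v(x) = C1*exp(-x*((9*k/2 + sqrt((9*k + 2)^2 - 4)/2 + 1)^(1/3) + 1 + (9*k/2 + sqrt((9*k + 2)^2 - 4)/2 + 1)^(-1/3))/3) + C2*exp(x*((9*k/2 + sqrt((9*k + 2)^2 - 4)/2 + 1)^(1/3) - sqrt(3)*I*(9*k/2 + sqrt((9*k + 2)^2 - 4)/2 + 1)^(1/3) - 2 - 4/((-1 + sqrt(3)*I)*(9*k/2 + sqrt((9*k + 2)^2 - 4)/2 + 1)^(1/3)))/6) + C3*exp(x*((9*k/2 + sqrt((9*k + 2)^2 - 4)/2 + 1)^(1/3) + sqrt(3)*I*(9*k/2 + sqrt((9*k + 2)^2 - 4)/2 + 1)^(1/3) - 2 + 4/((1 + sqrt(3)*I)*(9*k/2 + sqrt((9*k + 2)^2 - 4)/2 + 1)^(1/3)))/6) - 2/k


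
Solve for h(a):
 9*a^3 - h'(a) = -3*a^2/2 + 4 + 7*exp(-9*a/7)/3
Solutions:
 h(a) = C1 + 9*a^4/4 + a^3/2 - 4*a + 49*exp(-9*a/7)/27


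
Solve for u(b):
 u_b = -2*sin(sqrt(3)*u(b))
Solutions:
 u(b) = sqrt(3)*(-acos((-exp(2*sqrt(3)*C1) - exp(4*sqrt(3)*b))/(exp(2*sqrt(3)*C1) - exp(4*sqrt(3)*b))) + 2*pi)/3
 u(b) = sqrt(3)*acos((-exp(2*sqrt(3)*C1) - exp(4*sqrt(3)*b))/(exp(2*sqrt(3)*C1) - exp(4*sqrt(3)*b)))/3


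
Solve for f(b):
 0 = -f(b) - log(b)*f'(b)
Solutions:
 f(b) = C1*exp(-li(b))


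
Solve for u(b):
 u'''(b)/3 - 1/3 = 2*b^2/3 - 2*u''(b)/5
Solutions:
 u(b) = C1 + C2*b + C3*exp(-6*b/5) + 5*b^4/36 - 25*b^3/54 + 85*b^2/54


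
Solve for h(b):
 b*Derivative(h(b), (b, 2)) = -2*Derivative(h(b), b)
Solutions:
 h(b) = C1 + C2/b


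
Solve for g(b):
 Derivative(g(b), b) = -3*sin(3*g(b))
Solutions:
 g(b) = -acos((-C1 - exp(18*b))/(C1 - exp(18*b)))/3 + 2*pi/3
 g(b) = acos((-C1 - exp(18*b))/(C1 - exp(18*b)))/3


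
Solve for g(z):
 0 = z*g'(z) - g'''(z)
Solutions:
 g(z) = C1 + Integral(C2*airyai(z) + C3*airybi(z), z)


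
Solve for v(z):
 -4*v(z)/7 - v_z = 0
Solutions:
 v(z) = C1*exp(-4*z/7)


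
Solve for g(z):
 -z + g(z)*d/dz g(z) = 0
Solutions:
 g(z) = -sqrt(C1 + z^2)
 g(z) = sqrt(C1 + z^2)


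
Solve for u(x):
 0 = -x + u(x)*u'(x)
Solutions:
 u(x) = -sqrt(C1 + x^2)
 u(x) = sqrt(C1 + x^2)


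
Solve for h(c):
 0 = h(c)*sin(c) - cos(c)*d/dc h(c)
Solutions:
 h(c) = C1/cos(c)


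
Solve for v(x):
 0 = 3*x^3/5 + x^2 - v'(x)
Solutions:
 v(x) = C1 + 3*x^4/20 + x^3/3


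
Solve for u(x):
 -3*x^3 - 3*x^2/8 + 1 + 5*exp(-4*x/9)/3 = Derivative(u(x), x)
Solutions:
 u(x) = C1 - 3*x^4/4 - x^3/8 + x - 15*exp(-4*x/9)/4


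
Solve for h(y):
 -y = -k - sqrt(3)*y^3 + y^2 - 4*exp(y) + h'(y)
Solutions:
 h(y) = C1 + k*y + sqrt(3)*y^4/4 - y^3/3 - y^2/2 + 4*exp(y)


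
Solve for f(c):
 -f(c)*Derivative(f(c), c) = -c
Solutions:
 f(c) = -sqrt(C1 + c^2)
 f(c) = sqrt(C1 + c^2)


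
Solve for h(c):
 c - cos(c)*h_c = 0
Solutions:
 h(c) = C1 + Integral(c/cos(c), c)


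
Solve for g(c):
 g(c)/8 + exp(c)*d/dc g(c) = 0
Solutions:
 g(c) = C1*exp(exp(-c)/8)


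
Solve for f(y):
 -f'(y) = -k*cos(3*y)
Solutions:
 f(y) = C1 + k*sin(3*y)/3


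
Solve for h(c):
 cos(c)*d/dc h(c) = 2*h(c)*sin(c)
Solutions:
 h(c) = C1/cos(c)^2


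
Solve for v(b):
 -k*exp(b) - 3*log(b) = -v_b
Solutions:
 v(b) = C1 + 3*b*log(b) - 3*b + k*exp(b)


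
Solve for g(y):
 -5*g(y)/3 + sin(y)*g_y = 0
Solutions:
 g(y) = C1*(cos(y) - 1)^(5/6)/(cos(y) + 1)^(5/6)


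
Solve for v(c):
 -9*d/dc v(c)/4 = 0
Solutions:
 v(c) = C1


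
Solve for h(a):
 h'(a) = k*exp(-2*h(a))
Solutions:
 h(a) = log(-sqrt(C1 + 2*a*k))
 h(a) = log(C1 + 2*a*k)/2


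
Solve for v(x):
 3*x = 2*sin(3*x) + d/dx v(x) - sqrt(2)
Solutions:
 v(x) = C1 + 3*x^2/2 + sqrt(2)*x + 2*cos(3*x)/3


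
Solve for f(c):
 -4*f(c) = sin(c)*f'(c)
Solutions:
 f(c) = C1*(cos(c)^2 + 2*cos(c) + 1)/(cos(c)^2 - 2*cos(c) + 1)


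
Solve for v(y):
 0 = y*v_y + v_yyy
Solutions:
 v(y) = C1 + Integral(C2*airyai(-y) + C3*airybi(-y), y)


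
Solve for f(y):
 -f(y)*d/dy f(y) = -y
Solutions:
 f(y) = -sqrt(C1 + y^2)
 f(y) = sqrt(C1 + y^2)


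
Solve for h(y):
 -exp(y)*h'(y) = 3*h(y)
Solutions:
 h(y) = C1*exp(3*exp(-y))


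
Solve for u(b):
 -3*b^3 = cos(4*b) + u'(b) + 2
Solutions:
 u(b) = C1 - 3*b^4/4 - 2*b - sin(4*b)/4


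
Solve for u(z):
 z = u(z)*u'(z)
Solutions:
 u(z) = -sqrt(C1 + z^2)
 u(z) = sqrt(C1 + z^2)


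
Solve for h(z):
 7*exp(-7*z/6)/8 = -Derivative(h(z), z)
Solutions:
 h(z) = C1 + 3*exp(-7*z/6)/4


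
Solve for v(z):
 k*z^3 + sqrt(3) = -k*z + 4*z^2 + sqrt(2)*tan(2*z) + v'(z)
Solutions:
 v(z) = C1 + k*z^4/4 + k*z^2/2 - 4*z^3/3 + sqrt(3)*z + sqrt(2)*log(cos(2*z))/2


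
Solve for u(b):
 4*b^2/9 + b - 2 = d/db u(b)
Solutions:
 u(b) = C1 + 4*b^3/27 + b^2/2 - 2*b


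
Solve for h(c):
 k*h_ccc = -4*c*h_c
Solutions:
 h(c) = C1 + Integral(C2*airyai(2^(2/3)*c*(-1/k)^(1/3)) + C3*airybi(2^(2/3)*c*(-1/k)^(1/3)), c)


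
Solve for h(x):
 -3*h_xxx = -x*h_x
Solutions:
 h(x) = C1 + Integral(C2*airyai(3^(2/3)*x/3) + C3*airybi(3^(2/3)*x/3), x)


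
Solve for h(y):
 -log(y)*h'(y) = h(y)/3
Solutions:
 h(y) = C1*exp(-li(y)/3)


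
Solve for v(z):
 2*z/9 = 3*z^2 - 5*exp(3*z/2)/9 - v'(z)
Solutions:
 v(z) = C1 + z^3 - z^2/9 - 10*exp(3*z/2)/27


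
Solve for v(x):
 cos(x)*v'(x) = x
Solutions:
 v(x) = C1 + Integral(x/cos(x), x)


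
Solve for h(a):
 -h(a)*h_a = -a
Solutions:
 h(a) = -sqrt(C1 + a^2)
 h(a) = sqrt(C1 + a^2)


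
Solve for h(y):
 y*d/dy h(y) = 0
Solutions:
 h(y) = C1


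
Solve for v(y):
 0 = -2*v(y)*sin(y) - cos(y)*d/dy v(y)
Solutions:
 v(y) = C1*cos(y)^2


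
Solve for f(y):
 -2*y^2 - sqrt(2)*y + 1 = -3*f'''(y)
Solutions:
 f(y) = C1 + C2*y + C3*y^2 + y^5/90 + sqrt(2)*y^4/72 - y^3/18


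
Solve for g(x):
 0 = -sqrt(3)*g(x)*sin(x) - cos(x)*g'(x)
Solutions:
 g(x) = C1*cos(x)^(sqrt(3))


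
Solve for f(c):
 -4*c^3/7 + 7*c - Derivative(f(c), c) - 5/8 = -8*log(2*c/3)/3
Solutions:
 f(c) = C1 - c^4/7 + 7*c^2/2 + 8*c*log(c)/3 - 79*c/24 - 8*c*log(3)/3 + 8*c*log(2)/3


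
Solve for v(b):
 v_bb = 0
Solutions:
 v(b) = C1 + C2*b


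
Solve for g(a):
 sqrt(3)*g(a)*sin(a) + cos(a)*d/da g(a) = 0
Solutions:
 g(a) = C1*cos(a)^(sqrt(3))


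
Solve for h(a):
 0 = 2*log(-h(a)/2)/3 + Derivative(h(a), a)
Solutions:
 3*Integral(1/(log(-_y) - log(2)), (_y, h(a)))/2 = C1 - a


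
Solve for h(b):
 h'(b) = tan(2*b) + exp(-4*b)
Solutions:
 h(b) = C1 + log(tan(2*b)^2 + 1)/4 - exp(-4*b)/4


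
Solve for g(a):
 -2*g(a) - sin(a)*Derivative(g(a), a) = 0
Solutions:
 g(a) = C1*(cos(a) + 1)/(cos(a) - 1)


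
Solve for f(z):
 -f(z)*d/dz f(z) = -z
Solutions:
 f(z) = -sqrt(C1 + z^2)
 f(z) = sqrt(C1 + z^2)


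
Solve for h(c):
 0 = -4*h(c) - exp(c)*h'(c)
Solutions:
 h(c) = C1*exp(4*exp(-c))


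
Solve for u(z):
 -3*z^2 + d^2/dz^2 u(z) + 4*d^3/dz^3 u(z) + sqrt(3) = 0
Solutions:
 u(z) = C1 + C2*z + C3*exp(-z/4) + z^4/4 - 4*z^3 + z^2*(48 - sqrt(3)/2)


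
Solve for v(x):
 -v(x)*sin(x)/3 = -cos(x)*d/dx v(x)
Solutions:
 v(x) = C1/cos(x)^(1/3)


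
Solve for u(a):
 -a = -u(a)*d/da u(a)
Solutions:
 u(a) = -sqrt(C1 + a^2)
 u(a) = sqrt(C1 + a^2)


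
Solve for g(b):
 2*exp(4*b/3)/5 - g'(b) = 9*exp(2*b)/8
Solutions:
 g(b) = C1 + 3*exp(4*b/3)/10 - 9*exp(2*b)/16


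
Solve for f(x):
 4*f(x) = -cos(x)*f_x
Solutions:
 f(x) = C1*(sin(x)^2 - 2*sin(x) + 1)/(sin(x)^2 + 2*sin(x) + 1)


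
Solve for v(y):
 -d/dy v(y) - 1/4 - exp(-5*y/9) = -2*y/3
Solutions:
 v(y) = C1 + y^2/3 - y/4 + 9*exp(-5*y/9)/5


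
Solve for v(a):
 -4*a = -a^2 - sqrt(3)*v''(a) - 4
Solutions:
 v(a) = C1 + C2*a - sqrt(3)*a^4/36 + 2*sqrt(3)*a^3/9 - 2*sqrt(3)*a^2/3


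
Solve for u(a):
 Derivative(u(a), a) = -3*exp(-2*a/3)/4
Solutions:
 u(a) = C1 + 9*exp(-2*a/3)/8


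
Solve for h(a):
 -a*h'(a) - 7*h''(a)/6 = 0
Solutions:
 h(a) = C1 + C2*erf(sqrt(21)*a/7)


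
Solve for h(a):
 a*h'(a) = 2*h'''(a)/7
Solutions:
 h(a) = C1 + Integral(C2*airyai(2^(2/3)*7^(1/3)*a/2) + C3*airybi(2^(2/3)*7^(1/3)*a/2), a)


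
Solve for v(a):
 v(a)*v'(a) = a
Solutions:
 v(a) = -sqrt(C1 + a^2)
 v(a) = sqrt(C1 + a^2)


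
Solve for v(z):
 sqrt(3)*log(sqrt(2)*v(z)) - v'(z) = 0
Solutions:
 -2*sqrt(3)*Integral(1/(2*log(_y) + log(2)), (_y, v(z)))/3 = C1 - z


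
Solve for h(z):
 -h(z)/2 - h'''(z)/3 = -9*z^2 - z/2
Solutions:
 h(z) = C3*exp(-2^(2/3)*3^(1/3)*z/2) + 18*z^2 + z + (C1*sin(2^(2/3)*3^(5/6)*z/4) + C2*cos(2^(2/3)*3^(5/6)*z/4))*exp(2^(2/3)*3^(1/3)*z/4)


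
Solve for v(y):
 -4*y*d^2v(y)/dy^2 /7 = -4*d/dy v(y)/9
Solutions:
 v(y) = C1 + C2*y^(16/9)


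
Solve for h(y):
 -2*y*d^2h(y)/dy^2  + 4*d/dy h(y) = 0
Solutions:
 h(y) = C1 + C2*y^3


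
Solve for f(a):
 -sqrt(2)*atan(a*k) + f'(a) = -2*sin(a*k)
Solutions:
 f(a) = C1 - 2*Piecewise((-cos(a*k)/k, Ne(k, 0)), (0, True)) + sqrt(2)*Piecewise((a*atan(a*k) - log(a^2*k^2 + 1)/(2*k), Ne(k, 0)), (0, True))


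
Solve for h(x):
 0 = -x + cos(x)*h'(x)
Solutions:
 h(x) = C1 + Integral(x/cos(x), x)


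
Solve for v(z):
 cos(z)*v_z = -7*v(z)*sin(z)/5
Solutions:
 v(z) = C1*cos(z)^(7/5)


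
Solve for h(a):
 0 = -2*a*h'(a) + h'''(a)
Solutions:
 h(a) = C1 + Integral(C2*airyai(2^(1/3)*a) + C3*airybi(2^(1/3)*a), a)


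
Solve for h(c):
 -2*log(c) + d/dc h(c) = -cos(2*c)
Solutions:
 h(c) = C1 + 2*c*log(c) - 2*c - sin(2*c)/2


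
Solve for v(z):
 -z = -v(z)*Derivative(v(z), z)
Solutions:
 v(z) = -sqrt(C1 + z^2)
 v(z) = sqrt(C1 + z^2)


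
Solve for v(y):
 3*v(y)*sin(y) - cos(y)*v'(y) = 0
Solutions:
 v(y) = C1/cos(y)^3


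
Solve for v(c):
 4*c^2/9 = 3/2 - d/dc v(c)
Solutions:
 v(c) = C1 - 4*c^3/27 + 3*c/2


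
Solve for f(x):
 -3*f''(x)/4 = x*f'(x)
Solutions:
 f(x) = C1 + C2*erf(sqrt(6)*x/3)


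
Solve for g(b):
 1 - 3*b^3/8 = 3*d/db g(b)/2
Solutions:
 g(b) = C1 - b^4/16 + 2*b/3


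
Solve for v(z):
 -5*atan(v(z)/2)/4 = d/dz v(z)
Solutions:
 Integral(1/atan(_y/2), (_y, v(z))) = C1 - 5*z/4


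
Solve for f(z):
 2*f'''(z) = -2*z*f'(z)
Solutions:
 f(z) = C1 + Integral(C2*airyai(-z) + C3*airybi(-z), z)


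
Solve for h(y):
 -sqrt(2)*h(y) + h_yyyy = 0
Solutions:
 h(y) = C1*exp(-2^(1/8)*y) + C2*exp(2^(1/8)*y) + C3*sin(2^(1/8)*y) + C4*cos(2^(1/8)*y)


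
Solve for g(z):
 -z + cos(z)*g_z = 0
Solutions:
 g(z) = C1 + Integral(z/cos(z), z)


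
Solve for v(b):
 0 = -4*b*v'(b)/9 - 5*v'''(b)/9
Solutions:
 v(b) = C1 + Integral(C2*airyai(-10^(2/3)*b/5) + C3*airybi(-10^(2/3)*b/5), b)


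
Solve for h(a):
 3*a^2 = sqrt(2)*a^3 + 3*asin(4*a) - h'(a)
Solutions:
 h(a) = C1 + sqrt(2)*a^4/4 - a^3 + 3*a*asin(4*a) + 3*sqrt(1 - 16*a^2)/4


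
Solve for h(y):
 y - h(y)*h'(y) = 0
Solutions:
 h(y) = -sqrt(C1 + y^2)
 h(y) = sqrt(C1 + y^2)


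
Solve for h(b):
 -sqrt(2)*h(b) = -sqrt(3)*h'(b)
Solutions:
 h(b) = C1*exp(sqrt(6)*b/3)


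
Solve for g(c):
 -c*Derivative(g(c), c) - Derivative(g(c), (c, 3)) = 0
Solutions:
 g(c) = C1 + Integral(C2*airyai(-c) + C3*airybi(-c), c)


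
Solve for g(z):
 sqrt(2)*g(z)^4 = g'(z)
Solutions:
 g(z) = (-1/(C1 + 3*sqrt(2)*z))^(1/3)
 g(z) = (-1/(C1 + sqrt(2)*z))^(1/3)*(-3^(2/3) - 3*3^(1/6)*I)/6
 g(z) = (-1/(C1 + sqrt(2)*z))^(1/3)*(-3^(2/3) + 3*3^(1/6)*I)/6


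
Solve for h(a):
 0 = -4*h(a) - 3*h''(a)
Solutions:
 h(a) = C1*sin(2*sqrt(3)*a/3) + C2*cos(2*sqrt(3)*a/3)


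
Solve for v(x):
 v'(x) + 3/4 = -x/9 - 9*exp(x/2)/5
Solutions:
 v(x) = C1 - x^2/18 - 3*x/4 - 18*exp(x/2)/5


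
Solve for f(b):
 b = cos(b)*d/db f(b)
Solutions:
 f(b) = C1 + Integral(b/cos(b), b)


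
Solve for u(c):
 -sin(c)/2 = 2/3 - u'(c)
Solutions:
 u(c) = C1 + 2*c/3 - cos(c)/2


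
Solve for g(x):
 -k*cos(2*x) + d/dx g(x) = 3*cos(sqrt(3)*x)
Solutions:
 g(x) = C1 + k*sin(2*x)/2 + sqrt(3)*sin(sqrt(3)*x)


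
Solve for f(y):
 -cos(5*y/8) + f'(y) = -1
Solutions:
 f(y) = C1 - y + 8*sin(5*y/8)/5


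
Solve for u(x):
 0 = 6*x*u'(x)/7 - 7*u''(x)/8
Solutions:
 u(x) = C1 + C2*erfi(2*sqrt(6)*x/7)
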